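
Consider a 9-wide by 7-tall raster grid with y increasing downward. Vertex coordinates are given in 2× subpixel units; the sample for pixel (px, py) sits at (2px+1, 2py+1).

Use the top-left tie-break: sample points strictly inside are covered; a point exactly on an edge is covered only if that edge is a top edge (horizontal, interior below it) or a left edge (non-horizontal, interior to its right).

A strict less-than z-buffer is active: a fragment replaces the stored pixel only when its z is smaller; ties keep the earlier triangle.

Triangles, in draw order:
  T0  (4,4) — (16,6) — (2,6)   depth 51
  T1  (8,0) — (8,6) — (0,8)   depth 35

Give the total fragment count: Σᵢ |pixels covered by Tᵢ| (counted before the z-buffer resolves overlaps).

T0:
  2·area = 28
  edge (4, 4)→(16, 6): d=(12,2) right/bottom  bias=-1
  edge (16, 6)→(2, 6): d=(-14,0) right/bottom  bias=-1
  edge (2, 6)→(4, 4): d=(2,-2) top-left  bias=+0
    (3,0)@(7, 1): e=[-42,70,0] → ·  [on edge]
    (2,1)@(5, 3): e=[-14,42,0] → ·  [on edge]
    (1,2)@(3, 5): e=[14,14,0] → █  [on edge]
    (2,2)@(5, 5): e=[10,14,4] → █
    (3,2)@(7, 5): e=[6,14,8] → █
    (4,2)@(9, 5): e=[2,14,12] → █
    (5,2)@(11, 5): e=[-2,14,16] → ·
    (0,3)@(1, 7): e=[42,-14,0] → ·  [on edge]
    (1,3)@(3, 7): e=[38,-14,4] → ·
    (2,3)@(5, 7): e=[34,-14,8] → ·
    (3,3)@(7, 7): e=[30,-14,12] → ·
    (4,3)@(9, 7): e=[26,-14,16] → ·
  covered (4 px):
    · · · · · · · · ·
    · · · · · · · · ·
    · █ █ █ █ · · · ·
    · · · · · · · · ·
    · · · · · · · · ·
    · · · · · · · · ·
    · · · · · · · · ·
T1:
  2·area = 48
  edge (8, 0)→(8, 6): d=(0,6) right/bottom  bias=-1
  edge (8, 6)→(0, 8): d=(-8,2) right/bottom  bias=-1
  edge (0, 8)→(8, 0): d=(8,-8) top-left  bias=+0
    (3,0)@(7, 1): e=[6,42,0] → █  [on edge]
    (4,0)@(9, 1): e=[-6,38,16] → ·
    (2,1)@(5, 3): e=[18,30,0] → █  [on edge]
    (4,1)@(9, 3): e=[-6,22,32] → ·
    (1,2)@(3, 5): e=[30,18,0] → █  [on edge]
    (4,2)@(9, 5): e=[-6,6,48] → ·
    (0,3)@(1, 7): e=[42,6,0] → █  [on edge]
    (2,3)@(5, 7): e=[18,-2,32] → ·
    (3,3)@(7, 7): e=[6,-6,48] → ·
    (0,4)@(1, 9): e=[42,-10,16] → ·
    (1,4)@(3, 9): e=[30,-14,32] → ·
  covered (8 px):
    · · · █ · · · · ·
    · · █ █ · · · · ·
    · █ █ █ · · · · ·
    █ █ · · · · · · ·
    · · · · · · · · ·
    · · · · · · · · ·
    · · · · · · · · ·

Final: 12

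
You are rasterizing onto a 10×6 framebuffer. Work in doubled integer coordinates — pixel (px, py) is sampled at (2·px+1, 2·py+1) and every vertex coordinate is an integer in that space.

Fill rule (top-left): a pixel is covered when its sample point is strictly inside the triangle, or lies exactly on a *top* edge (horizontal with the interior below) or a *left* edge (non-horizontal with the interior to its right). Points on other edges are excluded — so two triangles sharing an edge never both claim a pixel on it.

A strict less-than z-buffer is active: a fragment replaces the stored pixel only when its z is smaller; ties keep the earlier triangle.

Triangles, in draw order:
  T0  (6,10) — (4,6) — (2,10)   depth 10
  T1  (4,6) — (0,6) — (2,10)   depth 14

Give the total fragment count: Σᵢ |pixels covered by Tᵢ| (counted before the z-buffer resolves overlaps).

T0:
  2·area = 16  (B↔C swapped to make it positive)
  edge (6, 10)→(2, 10): d=(-4,0) right/bottom  bias=-1
  edge (2, 10)→(4, 6): d=(2,-4) top-left  bias=+0
  edge (4, 6)→(6, 10): d=(2,4) right/bottom  bias=-1
    (1,4)@(3, 9): e=[4,2,10] → X
    (2,4)@(5, 9): e=[4,10,2] → X
    (3,4)@(7, 9): e=[4,18,-6] → .
    (1,5)@(3, 11): e=[-4,6,14] → .
    (2,5)@(5, 11): e=[-4,14,6] → .
  covered (2 px):
    . . . . . . . . . .
    . . . . . . . . . .
    . . . . . . . . . .
    . . . . . . . . . .
    . X X . . . . . . .
    . . . . . . . . . .
T1:
  2·area = 16  (B↔C swapped to make it positive)
  edge (4, 6)→(2, 10): d=(-2,4) right/bottom  bias=-1
  edge (2, 10)→(0, 6): d=(-2,-4) top-left  bias=+0
  edge (0, 6)→(4, 6): d=(4,0) top-left  bias=+0
    (0,3)@(1, 7): e=[10,2,4] → X
    (1,3)@(3, 7): e=[2,10,4] → X
    (2,3)@(5, 7): e=[-6,18,4] → .
    (0,4)@(1, 9): e=[6,-2,12] → .
    (1,4)@(3, 9): e=[-2,6,12] → .
  covered (2 px):
    . . . . . . . . . .
    . . . . . . . . . .
    . . . . . . . . . .
    X X . . . . . . . .
    . . . . . . . . . .
    . . . . . . . . . .

Answer: 4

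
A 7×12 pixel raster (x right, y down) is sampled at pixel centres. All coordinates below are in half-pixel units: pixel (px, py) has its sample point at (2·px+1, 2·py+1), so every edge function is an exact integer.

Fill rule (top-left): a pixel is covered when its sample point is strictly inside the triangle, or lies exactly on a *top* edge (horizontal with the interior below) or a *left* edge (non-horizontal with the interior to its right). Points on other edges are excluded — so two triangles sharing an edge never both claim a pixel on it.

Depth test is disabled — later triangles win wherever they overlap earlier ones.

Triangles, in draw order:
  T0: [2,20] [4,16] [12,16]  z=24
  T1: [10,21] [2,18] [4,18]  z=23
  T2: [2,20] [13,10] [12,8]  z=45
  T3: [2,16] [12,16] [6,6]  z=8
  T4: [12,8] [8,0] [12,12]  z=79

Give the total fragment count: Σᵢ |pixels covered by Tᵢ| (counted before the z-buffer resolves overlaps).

T0:
  2·area = 32
  edge (2, 20)→(4, 16): d=(2,-4) top-left  bias=+0
  edge (4, 16)→(12, 16): d=(8,0) top-left  bias=+0
  edge (12, 16)→(2, 20): d=(-10,4) right/bottom  bias=-1
    (2,8)@(5, 17): e=[6,8,18] → #
    (3,8)@(7, 17): e=[14,8,10] → #
    (4,8)@(9, 17): e=[22,8,2] → #
    (5,8)@(11, 17): e=[30,8,-6] → ·
    (1,9)@(3, 19): e=[2,24,6] → #
    (2,9)@(5, 19): e=[10,24,-2] → ·
    (3,9)@(7, 19): e=[18,24,-10] → ·
    (4,9)@(9, 19): e=[26,24,-18] → ·
    (1,10)@(3, 21): e=[6,40,-14] → ·
  covered (4 px):
    · · · · · · ·
    · · · · · · ·
    · · · · · · ·
    · · · · · · ·
    · · · · · · ·
    · · · · · · ·
    · · · · · · ·
    · · · · · · ·
    · · # # # · ·
    · # · · · · ·
    · · · · · · ·
    · · · · · · ·
T1:
  2·area = 6
  edge (10, 21)→(2, 18): d=(-8,-3) top-left  bias=+0
  edge (2, 18)→(4, 18): d=(2,0) top-left  bias=+0
  edge (4, 18)→(10, 21): d=(6,3) right/bottom  bias=-1
    (2,9)@(5, 19): e=[1,2,3] → #
    (3,9)@(7, 19): e=[7,2,-3] → ·
    (2,10)@(5, 21): e=[-15,6,15] → ·
  covered (1 px):
    · · · · · · ·
    · · · · · · ·
    · · · · · · ·
    · · · · · · ·
    · · · · · · ·
    · · · · · · ·
    · · · · · · ·
    · · · · · · ·
    · · · · · · ·
    · · # · · · ·
    · · · · · · ·
    · · · · · · ·
T2:
  2·area = 32  (B↔C swapped to make it positive)
  edge (2, 20)→(12, 8): d=(10,-12) top-left  bias=+0
  edge (12, 8)→(13, 10): d=(1,2) right/bottom  bias=-1
  edge (13, 10)→(2, 20): d=(-11,10) right/bottom  bias=-1
    (5,5)@(11, 11): e=[18,5,9] → #
    (6,5)@(13, 11): e=[42,1,-11] → ·
    (4,6)@(9, 13): e=[14,11,7] → #
    (5,6)@(11, 13): e=[38,7,-13] → ·
    (3,7)@(7, 15): e=[10,17,5] → #
    (4,7)@(9, 15): e=[34,13,-15] → ·
    (2,8)@(5, 17): e=[6,23,3] → #
    (3,8)@(7, 17): e=[30,19,-17] → ·
    (1,9)@(3, 19): e=[2,29,1] → #
    (2,9)@(5, 19): e=[26,25,-19] → ·
    (1,10)@(3, 21): e=[22,31,-21] → ·
  covered (5 px):
    · · · · · · ·
    · · · · · · ·
    · · · · · · ·
    · · · · · · ·
    · · · · · · ·
    · · · · · # ·
    · · · · # · ·
    · · · # · · ·
    · · # · · · ·
    · # · · · · ·
    · · · · · · ·
    · · · · · · ·
T3:
  2·area = 100  (B↔C swapped to make it positive)
  edge (2, 16)→(6, 6): d=(4,-10) top-left  bias=+0
  edge (6, 6)→(12, 16): d=(6,10) right/bottom  bias=-1
  edge (12, 16)→(2, 16): d=(-10,0) right/bottom  bias=-1
    (1,0)@(3, 1): e=[-50,0,150] → ·  [on edge]
    (2,4)@(5, 9): e=[2,28,70] → #
    (3,4)@(7, 9): e=[22,8,70] → #
    (4,4)@(9, 9): e=[42,-12,70] → ·
    (2,5)@(5, 11): e=[10,40,50] → #
    (4,5)@(9, 11): e=[50,0,50] → ·  [on edge]
    (2,6)@(5, 13): e=[18,52,30] → #
    (4,6)@(9, 13): e=[58,12,30] → #
    (5,6)@(11, 13): e=[78,-8,30] → ·
    (1,7)@(3, 15): e=[6,84,10] → #
    (5,7)@(11, 15): e=[86,4,10] → #
    (6,7)@(13, 15): e=[106,-16,10] → ·
  covered (12 px):
    · · · · · · ·
    · · · · · · ·
    · · · · · · ·
    · · · · · · ·
    · · # # · · ·
    · · # # · · ·
    · · # # # · ·
    · # # # # # ·
    · · · · · · ·
    · · · · · · ·
    · · · · · · ·
    · · · · · · ·
T4:
  2·area = 16  (B↔C swapped to make it positive)
  edge (12, 8)→(12, 12): d=(0,4) right/bottom  bias=-1
  edge (12, 12)→(8, 0): d=(-4,-12) top-left  bias=+0
  edge (8, 0)→(12, 8): d=(4,8) right/bottom  bias=-1
    (4,1)@(9, 3): e=[12,0,4] → #  [on edge]
    (5,1)@(11, 3): e=[4,24,-12] → ·
    (4,2)@(9, 5): e=[12,-8,12] → ·
    (5,3)@(11, 7): e=[4,8,4] → #
    (6,3)@(13, 7): e=[-4,32,-12] → ·
    (5,4)@(11, 9): e=[4,0,12] → #  [on edge]
    (6,4)@(13, 9): e=[-4,24,-4] → ·
    (5,5)@(11, 11): e=[4,-8,20] → ·
    (6,7)@(13, 15): e=[-4,0,20] → ·  [on edge]
  covered (3 px):
    · · · · · · ·
    · · · · # · ·
    · · · · · · ·
    · · · · · # ·
    · · · · · # ·
    · · · · · · ·
    · · · · · · ·
    · · · · · · ·
    · · · · · · ·
    · · · · · · ·
    · · · · · · ·
    · · · · · · ·

Result: 25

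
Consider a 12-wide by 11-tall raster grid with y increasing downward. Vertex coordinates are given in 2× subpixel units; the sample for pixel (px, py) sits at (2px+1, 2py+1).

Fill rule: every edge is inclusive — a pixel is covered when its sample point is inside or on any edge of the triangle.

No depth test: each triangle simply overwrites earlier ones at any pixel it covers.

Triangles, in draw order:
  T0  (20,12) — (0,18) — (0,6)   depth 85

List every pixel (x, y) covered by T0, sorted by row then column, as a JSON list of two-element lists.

T0:
  2·area = 240
  edge (20, 12)→(0, 18): d=(-20,6) inclusive
  edge (0, 18)→(0, 6): d=(0,-12) inclusive
  edge (0, 6)→(20, 12): d=(20,6) inclusive
    (0,3)@(1, 7): e=[214,12,14] → X
    (1,3)@(3, 7): e=[202,36,2] → X
    (2,3)@(5, 7): e=[190,60,-10] → .
    (0,4)@(1, 9): e=[174,12,54] → X
    (2,4)@(5, 9): e=[150,60,30] → X
    (3,4)@(7, 9): e=[138,84,18] → X
    (4,4)@(9, 9): e=[126,108,6] → X
    (5,4)@(11, 9): e=[114,132,-6] → .
    (0,5)@(1, 11): e=[134,12,94] → X
    (5,5)@(11, 11): e=[74,132,34] → X
    (6,5)@(13, 11): e=[62,156,22] → X
    (7,5)@(15, 11): e=[50,180,10] → X
  covered (30 px):
    . . . . . . . . . . . .
    . . . . . . . . . . . .
    . . . . . . . . . . . .
    X X . . . . . . . . . .
    X X X X X . . . . . . .
    X X X X X X X X . . . .
    X X X X X X X X . . . .
    X X X X X . . . . . . .
    X X . . . . . . . . . .
    . . . . . . . . . . . .
    . . . . . . . . . . . .

Result: [[0,3],[1,3],[0,4],[1,4],[2,4],[3,4],[4,4],[0,5],[1,5],[2,5],[3,5],[4,5],[5,5],[6,5],[7,5],[0,6],[1,6],[2,6],[3,6],[4,6],[5,6],[6,6],[7,6],[0,7],[1,7],[2,7],[3,7],[4,7],[0,8],[1,8]]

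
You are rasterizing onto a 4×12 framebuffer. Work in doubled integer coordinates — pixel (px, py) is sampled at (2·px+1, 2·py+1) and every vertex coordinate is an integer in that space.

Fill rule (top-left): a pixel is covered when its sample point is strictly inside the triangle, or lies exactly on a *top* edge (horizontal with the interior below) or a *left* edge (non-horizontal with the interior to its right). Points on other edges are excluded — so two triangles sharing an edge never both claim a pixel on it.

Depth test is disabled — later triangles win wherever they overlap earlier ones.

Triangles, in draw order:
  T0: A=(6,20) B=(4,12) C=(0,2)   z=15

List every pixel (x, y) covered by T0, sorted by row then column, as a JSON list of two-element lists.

T0:
  2·area = 12  (B↔C swapped to make it positive)
  edge (6, 20)→(0, 2): d=(-6,-18) top-left  bias=+0
  edge (0, 2)→(4, 12): d=(4,10) right/bottom  bias=-1
  edge (4, 12)→(6, 20): d=(2,8) right/bottom  bias=-1
    (0,2)@(1, 5): e=[0,2,10] → █  [on edge]
    (1,2)@(3, 5): e=[36,-18,-6] → ·
    (0,3)@(1, 7): e=[-12,10,14] → ·
    (1,5)@(3, 11): e=[0,6,6] → █  [on edge]
    (2,5)@(5, 11): e=[36,-14,-10] → ·
    (1,6)@(3, 13): e=[-12,14,10] → ·
    (2,8)@(5, 17): e=[0,10,2] → █  [on edge]
    (3,8)@(7, 17): e=[36,-10,-14] → ·
    (2,9)@(5, 19): e=[-12,18,6] → ·
    (3,11)@(7, 23): e=[0,14,-2] → ·  [on edge]
  covered (3 px):
    · · · ·
    · · · ·
    █ · · ·
    · · · ·
    · · · ·
    · █ · ·
    · · · ·
    · · · ·
    · · █ ·
    · · · ·
    · · · ·
    · · · ·

Result: [[0,2],[1,5],[2,8]]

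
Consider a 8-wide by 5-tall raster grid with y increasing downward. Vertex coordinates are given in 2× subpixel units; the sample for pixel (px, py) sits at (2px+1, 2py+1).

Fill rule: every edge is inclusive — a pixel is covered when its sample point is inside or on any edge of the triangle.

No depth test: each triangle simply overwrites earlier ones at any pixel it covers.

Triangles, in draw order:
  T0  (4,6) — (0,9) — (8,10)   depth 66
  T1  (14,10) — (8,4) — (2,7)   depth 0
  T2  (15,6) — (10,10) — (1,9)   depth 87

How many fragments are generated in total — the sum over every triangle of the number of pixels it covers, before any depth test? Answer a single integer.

T0:
  2·area = 28  (B↔C swapped to make it positive)
  edge (4, 6)→(8, 10): d=(4,4) inclusive
  edge (8, 10)→(0, 9): d=(-8,-1) inclusive
  edge (0, 9)→(4, 6): d=(4,-3) inclusive
    (0,1)@(1, 3): e=[0,49,-21] → ·  [on edge]
    (1,2)@(3, 5): e=[0,35,-7] → ·  [on edge]
    (1,3)@(3, 7): e=[8,19,1] → █
    (2,3)@(5, 7): e=[0,21,7] → █  [on edge]
    (3,3)@(7, 7): e=[-8,23,13] → ·
    (0,4)@(1, 9): e=[24,1,3] → █
    (3,4)@(7, 9): e=[0,7,21] → █  [on edge]
    (4,4)@(9, 9): e=[-8,9,27] → ·
  covered (6 px):
    · · · · · · · ·
    · · · · · · · ·
    · · · · · · · ·
    · █ █ · · · · ·
    █ █ █ █ · · · ·
T1:
  2·area = 54  (B↔C swapped to make it positive)
  edge (14, 10)→(2, 7): d=(-12,-3) inclusive
  edge (2, 7)→(8, 4): d=(6,-3) inclusive
  edge (8, 4)→(14, 10): d=(6,6) inclusive
    (2,0)@(5, 1): e=[81,-27,0] → ·  [on edge]
    (3,1)@(7, 3): e=[63,-9,0] → ·  [on edge]
    (3,2)@(7, 5): e=[39,3,12] → █
    (4,2)@(9, 5): e=[45,9,0] → █  [on edge]
    (5,2)@(11, 5): e=[51,15,-12] → ·
    (1,3)@(3, 7): e=[3,3,48] → █
    (2,3)@(5, 7): e=[9,9,36] → █
    (5,3)@(11, 7): e=[27,27,0] → █  [on edge]
    (6,3)@(13, 7): e=[33,33,-12] → ·
    (1,4)@(3, 9): e=[-21,15,60] → ·
    (2,4)@(5, 9): e=[-15,21,48] → ·
    (3,4)@(7, 9): e=[-9,27,36] → ·
    (6,4)@(13, 9): e=[9,45,0] → █  [on edge]
  covered (9 px):
    · · · · · · · ·
    · · · · · · · ·
    · · · █ █ · · ·
    · █ █ █ █ █ · ·
    · · · · · █ █ ·
T2:
  2·area = 41
  edge (15, 6)→(10, 10): d=(-5,4) inclusive
  edge (10, 10)→(1, 9): d=(-9,-1) inclusive
  edge (1, 9)→(15, 6): d=(14,-3) inclusive
    (5,3)@(11, 7): e=[11,28,2] → █
    (6,3)@(13, 7): e=[3,30,8] → █
    (7,3)@(15, 7): e=[-5,32,14] → ·
    (0,4)@(1, 9): e=[41,0,0] → █  [on edge]
    (1,4)@(3, 9): e=[33,2,6] → █
    (2,4)@(5, 9): e=[25,4,12] → █
    (3,4)@(7, 9): e=[17,6,18] → █
    (4,4)@(9, 9): e=[9,8,24] → █
    (6,4)@(13, 9): e=[-7,12,36] → ·
  covered (8 px):
    · · · · · · · ·
    · · · · · · · ·
    · · · · · · · ·
    · · · · · █ █ ·
    █ █ █ █ █ █ · ·

Final: 23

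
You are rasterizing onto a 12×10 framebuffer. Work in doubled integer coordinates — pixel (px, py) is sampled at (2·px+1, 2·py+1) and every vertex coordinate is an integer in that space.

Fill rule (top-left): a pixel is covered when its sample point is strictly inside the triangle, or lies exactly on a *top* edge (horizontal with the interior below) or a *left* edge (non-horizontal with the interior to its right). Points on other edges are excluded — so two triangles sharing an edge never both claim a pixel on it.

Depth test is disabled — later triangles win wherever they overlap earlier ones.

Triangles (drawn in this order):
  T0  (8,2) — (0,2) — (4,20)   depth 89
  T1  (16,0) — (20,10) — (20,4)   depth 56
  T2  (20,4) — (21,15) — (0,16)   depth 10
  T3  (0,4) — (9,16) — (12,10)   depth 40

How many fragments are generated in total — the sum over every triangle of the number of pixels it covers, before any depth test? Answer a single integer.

T0:
  2·area = 144  (B↔C swapped to make it positive)
  edge (8, 2)→(4, 20): d=(-4,18) right/bottom  bias=-1
  edge (4, 20)→(0, 2): d=(-4,-18) top-left  bias=+0
  edge (0, 2)→(8, 2): d=(8,0) top-left  bias=+0
    (0,1)@(1, 3): e=[122,14,8] → X
    (1,1)@(3, 3): e=[86,50,8] → X
    (2,1)@(5, 3): e=[50,86,8] → X
    (3,1)@(7, 3): e=[14,122,8] → X
    (4,1)@(9, 3): e=[-22,158,8] → .
    (0,2)@(1, 5): e=[114,6,24] → X
    (4,2)@(9, 5): e=[-30,150,24] → .
    (0,3)@(1, 7): e=[106,-2,40] → .
    (1,3)@(3, 7): e=[70,34,40] → X
    (3,3)@(7, 7): e=[-2,106,40] → .
    (1,4)@(3, 9): e=[62,26,56] → X
    (3,4)@(7, 9): e=[-10,98,56] → .
  covered (18 px):
    . . . . . . . . . . . .
    X X X X . . . . . . . .
    X X X X . . . . . . . .
    . X X . . . . . . . . .
    . X X . . . . . . . . .
    . X X . . . . . . . . .
    . X X . . . . . . . . .
    . X X . . . . . . . . .
    . . . . . . . . . . . .
    . . . . . . . . . . . .
T1:
  2·area = 24  (B↔C swapped to make it positive)
  edge (16, 0)→(20, 4): d=(4,4) right/bottom  bias=-1
  edge (20, 4)→(20, 10): d=(0,6) right/bottom  bias=-1
  edge (20, 10)→(16, 0): d=(-4,-10) top-left  bias=+0
    (8,0)@(17, 1): e=[0,18,6] → .  [on edge]
    (9,1)@(19, 3): e=[0,6,18] → .  [on edge]
    (9,2)@(19, 5): e=[8,6,10] → X
    (10,2)@(21, 5): e=[0,-6,30] → .  [on edge]
    (9,3)@(19, 7): e=[16,6,2] → X
    (10,3)@(21, 7): e=[8,-6,22] → .
    (11,3)@(23, 7): e=[0,-18,42] → .  [on edge]
    (9,4)@(19, 9): e=[24,6,-6] → .
  covered (2 px):
    . . . . . . . . . . . .
    . . . . . . . . . . . .
    . . . . . . . . . X . .
    . . . . . . . . . X . .
    . . . . . . . . . . . .
    . . . . . . . . . . . .
    . . . . . . . . . . . .
    . . . . . . . . . . . .
    . . . . . . . . . . . .
    . . . . . . . . . . . .
T2:
  2·area = 232
  edge (20, 4)→(21, 15): d=(1,11) right/bottom  bias=-1
  edge (21, 15)→(0, 16): d=(-21,1) right/bottom  bias=-1
  edge (0, 16)→(20, 4): d=(20,-12) top-left  bias=+0
    (9,2)@(19, 5): e=[12,212,8] → X
    (10,2)@(21, 5): e=[-10,210,32] → .
    (7,3)@(15, 7): e=[58,174,0] → X  [on edge]
    (8,3)@(17, 7): e=[36,172,24] → X
    (10,3)@(21, 7): e=[-8,168,72] → .
    (6,4)@(13, 9): e=[82,134,16] → X
    (10,4)@(21, 9): e=[-6,126,112] → .
    (4,5)@(9, 11): e=[128,96,8] → X
    (5,5)@(11, 11): e=[106,94,32] → X
    (10,5)@(21, 11): e=[-4,84,152] → .
    (2,6)@(5, 13): e=[174,58,0] → X  [on edge]
    (3,6)@(7, 13): e=[152,56,24] → X
    (10,7)@(21, 15): e=[0,0,232] → .  [on edge]
  covered (31 px):
    . . . . . . . . . . . .
    . . . . . . . . . . . .
    . . . . . . . . . X . .
    . . . . . . . X X X . .
    . . . . . . X X X X . .
    . . . . X X X X X X . .
    . . X X X X X X X X . .
    . X X X X X X X X X . .
    . . . . . . . . . . . .
    . . . . . . . . . . . .
T3:
  2·area = 90  (B↔C swapped to make it positive)
  edge (0, 4)→(12, 10): d=(12,6) right/bottom  bias=-1
  edge (12, 10)→(9, 16): d=(-3,6) right/bottom  bias=-1
  edge (9, 16)→(0, 4): d=(-9,-12) top-left  bias=+0
    (0,2)@(1, 5): e=[6,81,3] → X
    (1,2)@(3, 5): e=[-6,69,27] → .
    (0,3)@(1, 7): e=[30,75,-15] → .
    (1,3)@(3, 7): e=[18,63,9] → X
    (2,3)@(5, 7): e=[6,51,33] → X
    (3,3)@(7, 7): e=[-6,39,57] → .
    (1,4)@(3, 9): e=[42,57,-9] → .
    (2,4)@(5, 9): e=[30,45,15] → X
    (3,4)@(7, 9): e=[18,33,39] → X
    (4,4)@(9, 9): e=[6,21,63] → X
    (5,4)@(11, 9): e=[-6,9,87] → .
    (2,5)@(5, 11): e=[54,39,-3] → .
  covered (12 px):
    . . . . . . . . . . . .
    . . . . . . . . . . . .
    X . . . . . . . . . . .
    . X X . . . . . . . . .
    . . X X X . . . . . . .
    . . . X X X . . . . . .
    . . . X X . . . . . . .
    . . . . X . . . . . . .
    . . . . . . . . . . . .
    . . . . . . . . . . . .

Final: 63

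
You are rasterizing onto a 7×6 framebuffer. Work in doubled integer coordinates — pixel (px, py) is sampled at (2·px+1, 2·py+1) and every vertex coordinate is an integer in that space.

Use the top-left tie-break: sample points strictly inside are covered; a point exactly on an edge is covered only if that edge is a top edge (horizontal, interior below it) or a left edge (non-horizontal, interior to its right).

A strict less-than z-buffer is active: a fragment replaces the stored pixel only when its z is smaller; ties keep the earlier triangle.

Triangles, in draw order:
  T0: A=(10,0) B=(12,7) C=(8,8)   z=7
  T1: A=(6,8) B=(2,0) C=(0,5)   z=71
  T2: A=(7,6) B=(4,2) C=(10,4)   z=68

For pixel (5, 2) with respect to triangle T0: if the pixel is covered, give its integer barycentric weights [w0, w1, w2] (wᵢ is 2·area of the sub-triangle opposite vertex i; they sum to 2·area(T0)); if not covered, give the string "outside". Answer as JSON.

T0:
  2·area = 30
  edge (10, 0)→(12, 7): d=(2,7) right/bottom  bias=-1
  edge (12, 7)→(8, 8): d=(-4,1) right/bottom  bias=-1
  edge (8, 8)→(10, 0): d=(2,-8) top-left  bias=+0
    (4,2)@(9, 5): e=[17,11,2] → X
    (5,2)@(11, 5): e=[3,9,18] → X
    (6,2)@(13, 5): e=[-11,7,34] → .
    (4,3)@(9, 7): e=[21,3,6] → X
    (6,3)@(13, 7): e=[-7,-1,38] → .
    (4,4)@(9, 9): e=[25,-5,10] → .
    (5,4)@(11, 9): e=[11,-7,26] → .
  covered (4 px):
    . . . . . . .
    . . . . . . .
    . . . . X X .
    . . . . X X .
    . . . . . . .
    . . . . . . .
T1:
  2·area = 36  (B↔C swapped to make it positive)
  edge (6, 8)→(0, 5): d=(-6,-3) top-left  bias=+0
  edge (0, 5)→(2, 0): d=(2,-5) top-left  bias=+0
  edge (2, 0)→(6, 8): d=(4,8) right/bottom  bias=-1
    (0,1)@(1, 3): e=[15,1,20] → X
    (1,1)@(3, 3): e=[21,11,4] → X
    (2,1)@(5, 3): e=[27,21,-12] → .
    (0,2)@(1, 5): e=[3,5,28] → X
    (2,2)@(5, 5): e=[15,25,-4] → .
    (0,3)@(1, 7): e=[-9,9,36] → .
    (1,3)@(3, 7): e=[-3,19,20] → .
    (2,3)@(5, 7): e=[3,29,4] → X
    (3,3)@(7, 7): e=[9,39,-12] → .
    (2,4)@(5, 9): e=[-9,33,12] → .
  covered (5 px):
    . . . . . . .
    X X . . . . .
    X X . . . . .
    . . X . . . .
    . . . . . . .
    . . . . . . .
T2:
  2·area = 18
  edge (7, 6)→(4, 2): d=(-3,-4) top-left  bias=+0
  edge (4, 2)→(10, 4): d=(6,2) right/bottom  bias=-1
  edge (10, 4)→(7, 6): d=(-3,2) right/bottom  bias=-1
    (0,0)@(1, 1): e=[-9,0,27] → .  [on edge]
    (2,1)@(5, 3): e=[1,4,13] → X
    (3,1)@(7, 3): e=[9,0,9] → .  [on edge]
    (2,2)@(5, 5): e=[-5,16,7] → .
    (3,2)@(7, 5): e=[3,12,3] → X
    (4,2)@(9, 5): e=[11,8,-1] → .
    (6,2)@(13, 5): e=[27,0,-9] → .  [on edge]
    (3,3)@(7, 7): e=[-3,24,-3] → .
  covered (2 px):
    . . . . . . .
    . . X . . . .
    . . . X . . .
    . . . . . . .
    . . . . . . .
    . . . . . . .

Final: [9,18,3]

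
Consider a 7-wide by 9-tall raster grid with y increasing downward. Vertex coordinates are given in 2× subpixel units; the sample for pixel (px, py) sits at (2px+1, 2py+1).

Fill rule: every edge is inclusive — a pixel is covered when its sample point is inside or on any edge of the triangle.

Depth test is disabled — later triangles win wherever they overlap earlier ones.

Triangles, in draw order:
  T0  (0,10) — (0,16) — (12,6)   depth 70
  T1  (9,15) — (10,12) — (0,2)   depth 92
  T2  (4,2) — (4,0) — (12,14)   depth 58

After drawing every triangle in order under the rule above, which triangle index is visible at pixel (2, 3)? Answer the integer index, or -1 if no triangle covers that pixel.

T0:
  2·area = 72  (B↔C swapped to make it positive)
  edge (0, 10)→(12, 6): d=(12,-4) inclusive
  edge (12, 6)→(0, 16): d=(-12,10) inclusive
  edge (0, 16)→(0, 10): d=(0,-6) inclusive
    (4,3)@(9, 7): e=[0,18,54] → #  [on edge]
    (5,3)@(11, 7): e=[8,-2,66] → ·
    (1,4)@(3, 9): e=[0,54,18] → #  [on edge]
    (2,4)@(5, 9): e=[8,34,30] → #
    (3,4)@(7, 9): e=[16,14,42] → #
    (4,4)@(9, 9): e=[24,-6,54] → ·
    (0,5)@(1, 11): e=[16,50,6] → #
    (3,5)@(7, 11): e=[40,-10,42] → ·
    (0,6)@(1, 13): e=[40,26,6] → #
    (2,6)@(5, 13): e=[56,-14,30] → ·
    (0,7)@(1, 15): e=[64,2,6] → #
    (1,7)@(3, 15): e=[72,-18,18] → ·
  covered (10 px):
    · · · · · · ·
    · · · · · · ·
    · · · · · · ·
    · · · · # · ·
    · # # # · · ·
    # # # · · · ·
    # # · · · · ·
    # · · · · · ·
    · · · · · · ·
T1:
  2·area = 40  (B↔C swapped to make it positive)
  edge (9, 15)→(0, 2): d=(-9,-13) inclusive
  edge (0, 2)→(10, 12): d=(10,10) inclusive
  edge (10, 12)→(9, 15): d=(-1,3) inclusive
    (0,1)@(1, 3): e=[4,0,36] → #  [on edge]
    (1,1)@(3, 3): e=[30,-20,30] → ·
    (6,1)@(13, 3): e=[160,-120,0] → ·  [on edge]
    (0,2)@(1, 5): e=[-14,20,34] → ·
    (1,2)@(3, 5): e=[12,0,28] → #  [on edge]
    (2,2)@(5, 5): e=[38,-20,22] → ·
    (1,3)@(3, 7): e=[-6,20,26] → ·
    (2,3)@(5, 7): e=[20,0,20] → #  [on edge]
    (3,3)@(7, 7): e=[46,-20,14] → ·
    (2,4)@(5, 9): e=[2,20,18] → #
    (3,4)@(7, 9): e=[28,0,12] → #  [on edge]
    (4,4)@(9, 9): e=[54,-20,6] → ·
    (5,4)@(11, 9): e=[80,-40,0] → ·  [on edge]
    (4,5)@(9, 11): e=[36,0,4] → #  [on edge]
    (5,6)@(11, 13): e=[44,0,-4] → ·  [on edge]
    (4,7)@(9, 15): e=[0,40,0] → #  [on edge]
    (6,7)@(13, 15): e=[52,0,-12] → ·  [on edge]
  covered (9 px):
    · · · · · · ·
    # · · · · · ·
    · # · · · · ·
    · · # · · · ·
    · · # # · · ·
    · · · # # · ·
    · · · · # · ·
    · · · · # · ·
    · · · · · · ·
T2:
  2·area = 16
  edge (4, 2)→(4, 0): d=(0,-2) inclusive
  edge (4, 0)→(12, 14): d=(8,14) inclusive
  edge (12, 14)→(4, 2): d=(-8,-12) inclusive
    (2,1)@(5, 3): e=[2,10,4] → #
    (3,1)@(7, 3): e=[6,-18,28] → ·
    (2,2)@(5, 5): e=[2,26,-12] → ·
    (4,4)@(9, 9): e=[10,2,4] → #
    (5,4)@(11, 9): e=[14,-26,28] → ·
    (4,5)@(9, 11): e=[10,18,-12] → ·
  covered (2 px):
    · · · · · · ·
    · · # · · · ·
    · · · · · · ·
    · · · · · · ·
    · · · · # · ·
    · · · · · · ·
    · · · · · · ·
    · · · · · · ·
    · · · · · · ·

Z-buffer (winner per pixel, '.' = empty):
  . . . . . . .
  1 . 2 . . . .
  . 1 . . . . .
  . . 1 . 0 . .
  . 0 1 1 2 . .
  0 0 0 1 1 . .
  0 0 . . 1 . .
  0 . . . 1 . .
  . . . . . . .

Result: 1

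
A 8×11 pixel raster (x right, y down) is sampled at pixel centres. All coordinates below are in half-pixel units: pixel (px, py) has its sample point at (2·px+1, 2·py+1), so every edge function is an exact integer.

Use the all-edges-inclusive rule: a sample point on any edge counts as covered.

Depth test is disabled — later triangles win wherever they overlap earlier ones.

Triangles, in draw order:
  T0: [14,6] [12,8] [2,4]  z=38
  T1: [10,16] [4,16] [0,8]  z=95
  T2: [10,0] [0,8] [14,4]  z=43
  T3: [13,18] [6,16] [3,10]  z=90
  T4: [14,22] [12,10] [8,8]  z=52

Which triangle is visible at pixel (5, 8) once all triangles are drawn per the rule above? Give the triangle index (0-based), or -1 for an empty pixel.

T0:
  2·area = 28
  edge (14, 6)→(12, 8): d=(-2,2) inclusive
  edge (12, 8)→(2, 4): d=(-10,-4) inclusive
  edge (2, 4)→(14, 6): d=(12,2) inclusive
    (2,2)@(5, 5): e=[20,2,6] → #
    (3,2)@(7, 5): e=[16,10,2] → #
    (4,2)@(9, 5): e=[12,18,-2] → ·
    (7,2)@(15, 5): e=[0,42,-14] → ·  [on edge]
    (2,3)@(5, 7): e=[16,-18,30] → ·
    (3,3)@(7, 7): e=[12,-10,26] → ·
    (5,3)@(11, 7): e=[4,6,18] → #
    (6,3)@(13, 7): e=[0,14,14] → #  [on edge]
    (7,3)@(15, 7): e=[-4,22,10] → ·
    (5,4)@(11, 9): e=[0,-14,42] → ·  [on edge]
    (6,4)@(13, 9): e=[-4,-6,38] → ·
    (4,5)@(9, 11): e=[0,-42,70] → ·  [on edge]
    (3,6)@(7, 13): e=[0,-70,98] → ·  [on edge]
    (2,7)@(5, 15): e=[0,-98,126] → ·  [on edge]
    (1,8)@(3, 17): e=[0,-126,154] → ·  [on edge]
    (0,9)@(1, 19): e=[0,-154,182] → ·  [on edge]
  covered (4 px):
    · · · · · · · ·
    · · · · · · · ·
    · · # # · · · ·
    · · · · · # # ·
    · · · · · · · ·
    · · · · · · · ·
    · · · · · · · ·
    · · · · · · · ·
    · · · · · · · ·
    · · · · · · · ·
    · · · · · · · ·
T1:
  2·area = 48
  edge (10, 16)→(4, 16): d=(-6,0) inclusive
  edge (4, 16)→(0, 8): d=(-4,-8) inclusive
  edge (0, 8)→(10, 16): d=(10,8) inclusive
    (0,4)@(1, 9): e=[42,4,2] → #
    (1,4)@(3, 9): e=[42,20,-14] → ·
    (0,5)@(1, 11): e=[30,-4,22] → ·
    (1,5)@(3, 11): e=[30,12,6] → #
    (2,5)@(5, 11): e=[30,28,-10] → ·
    (1,6)@(3, 13): e=[18,4,26] → #
    (2,6)@(5, 13): e=[18,20,10] → #
    (3,6)@(7, 13): e=[18,36,-6] → ·
    (1,7)@(3, 15): e=[6,-4,46] → ·
    (2,7)@(5, 15): e=[6,12,30] → #
    (3,7)@(7, 15): e=[6,28,14] → #
    (4,7)@(9, 15): e=[6,44,-2] → ·
  covered (6 px):
    · · · · · · · ·
    · · · · · · · ·
    · · · · · · · ·
    · · · · · · · ·
    # · · · · · · ·
    · # · · · · · ·
    · # # · · · · ·
    · · # # · · · ·
    · · · · · · · ·
    · · · · · · · ·
    · · · · · · · ·
T2:
  2·area = 72  (B↔C swapped to make it positive)
  edge (10, 0)→(14, 4): d=(4,4) inclusive
  edge (14, 4)→(0, 8): d=(-14,4) inclusive
  edge (0, 8)→(10, 0): d=(10,-8) inclusive
    (4,0)@(9, 1): e=[8,62,2] → #
    (5,0)@(11, 1): e=[0,54,18] → #  [on edge]
    (6,0)@(13, 1): e=[-8,46,34] → ·
    (3,1)@(7, 3): e=[24,42,6] → #
    (6,1)@(13, 3): e=[0,18,54] → #  [on edge]
    (7,1)@(15, 3): e=[-8,10,70] → ·
    (2,2)@(5, 5): e=[40,22,10] → #
    (5,2)@(11, 5): e=[16,-2,58] → ·
    (6,2)@(13, 5): e=[8,-10,74] → ·
    (7,2)@(15, 5): e=[0,-18,90] → ·  [on edge]
    (1,3)@(3, 7): e=[56,2,14] → #
    (2,3)@(5, 7): e=[48,-6,30] → ·
  covered (10 px):
    · · · · # # · ·
    · · · # # # # ·
    · · # # # · · ·
    · # · · · · · ·
    · · · · · · · ·
    · · · · · · · ·
    · · · · · · · ·
    · · · · · · · ·
    · · · · · · · ·
    · · · · · · · ·
    · · · · · · · ·
T3:
  2·area = 36
  edge (13, 18)→(6, 16): d=(-7,-2) inclusive
  edge (6, 16)→(3, 10): d=(-3,-6) inclusive
  edge (3, 10)→(13, 18): d=(10,8) inclusive
    (2,6)@(5, 13): e=[19,3,14] → #
    (3,6)@(7, 13): e=[23,15,-2] → ·
    (2,7)@(5, 15): e=[5,-3,34] → ·
    (3,7)@(7, 15): e=[9,9,18] → #
    (4,7)@(9, 15): e=[13,21,2] → #
    (5,7)@(11, 15): e=[17,33,-14] → ·
    (3,8)@(7, 17): e=[-5,3,38] → ·
    (4,8)@(9, 17): e=[-1,15,22] → ·
    (5,8)@(11, 17): e=[3,27,6] → #
    (6,8)@(13, 17): e=[7,39,-10] → ·
    (5,9)@(11, 19): e=[-11,21,26] → ·
  covered (4 px):
    · · · · · · · ·
    · · · · · · · ·
    · · · · · · · ·
    · · · · · · · ·
    · · · · · · · ·
    · · · · · · · ·
    · · # · · · · ·
    · · · # # · · ·
    · · · · · # · ·
    · · · · · · · ·
    · · · · · · · ·
T4:
  2·area = 44  (B↔C swapped to make it positive)
  edge (14, 22)→(8, 8): d=(-6,-14) inclusive
  edge (8, 8)→(12, 10): d=(4,2) inclusive
  edge (12, 10)→(14, 22): d=(2,12) inclusive
    (2,0)@(5, 1): e=[0,-22,66] → ·  [on edge]
    (4,4)@(9, 9): e=[8,2,34] → #
    (5,4)@(11, 9): e=[36,-2,10] → ·
    (4,5)@(9, 11): e=[-4,10,38] → ·
    (5,5)@(11, 11): e=[24,6,14] → #
    (6,5)@(13, 11): e=[52,2,-10] → ·
    (5,6)@(11, 13): e=[12,14,18] → #
    (6,6)@(13, 13): e=[40,10,-6] → ·
    (5,7)@(11, 15): e=[0,22,22] → #  [on edge]
    (6,7)@(13, 15): e=[28,18,-2] → ·
    (5,8)@(11, 17): e=[-12,30,26] → ·
    (6,8)@(13, 17): e=[16,26,2] → #
  covered (6 px):
    · · · · · · · ·
    · · · · · · · ·
    · · · · · · · ·
    · · · · · · · ·
    · · · · # · · ·
    · · · · · # · ·
    · · · · · # · ·
    · · · · · # · ·
    · · · · · · # ·
    · · · · · · # ·
    · · · · · · · ·

Z-buffer (winner per pixel, '.' = empty):
  . . . . 2 2 . .
  . . . 2 2 2 2 .
  . . 2 2 2 . . .
  . 2 . . . 0 0 .
  1 . . . 4 . . .
  . 1 . . . 4 . .
  . 1 3 . . 4 . .
  . . 1 3 3 4 . .
  . . . . . 3 4 .
  . . . . . . 4 .
  . . . . . . . .

Result: 3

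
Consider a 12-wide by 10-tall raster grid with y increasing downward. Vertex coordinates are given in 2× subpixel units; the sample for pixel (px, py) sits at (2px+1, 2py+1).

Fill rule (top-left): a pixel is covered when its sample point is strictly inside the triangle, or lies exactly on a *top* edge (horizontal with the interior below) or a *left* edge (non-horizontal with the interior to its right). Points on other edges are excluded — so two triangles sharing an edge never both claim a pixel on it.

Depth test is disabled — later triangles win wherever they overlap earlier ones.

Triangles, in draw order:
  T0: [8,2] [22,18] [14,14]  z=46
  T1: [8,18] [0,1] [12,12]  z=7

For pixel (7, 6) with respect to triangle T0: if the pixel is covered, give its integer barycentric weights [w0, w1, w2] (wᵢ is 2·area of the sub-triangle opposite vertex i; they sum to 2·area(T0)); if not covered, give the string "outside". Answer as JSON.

T0:
  2·area = 72
  edge (8, 2)→(22, 18): d=(14,16) right/bottom  bias=-1
  edge (22, 18)→(14, 14): d=(-8,-4) top-left  bias=+0
  edge (14, 14)→(8, 2): d=(-6,-12) top-left  bias=+0
    (5,3)@(11, 7): e=[22,44,6] → X
    (6,3)@(13, 7): e=[-10,52,30] → .
    (5,4)@(11, 9): e=[50,28,-6] → .
    (6,4)@(13, 9): e=[18,36,18] → X
    (7,4)@(15, 9): e=[-14,44,42] → .
    (6,5)@(13, 11): e=[46,20,6] → X
    (7,5)@(15, 11): e=[14,28,30] → X
    (8,5)@(17, 11): e=[-18,36,54] → .
    (6,6)@(13, 13): e=[74,4,-6] → .
    (7,6)@(15, 13): e=[42,12,18] → X
    (8,6)@(17, 13): e=[10,20,42] → X
    (9,6)@(19, 13): e=[-22,28,66] → .
  covered (9 px):
    . . . . . . . . . . . .
    . . . . . . . . . . . .
    . . . . . . . . . . . .
    . . . . . X . . . . . .
    . . . . . . X . . . . .
    . . . . . . X X . . . .
    . . . . . . . X X . . .
    . . . . . . . . X X . .
    . . . . . . . . . . X .
    . . . . . . . . . . . .
T1:
  2·area = 116
  edge (8, 18)→(0, 1): d=(-8,-17) top-left  bias=+0
  edge (0, 1)→(12, 12): d=(12,11) right/bottom  bias=-1
  edge (12, 12)→(8, 18): d=(-4,6) right/bottom  bias=-1
    (0,1)@(1, 3): e=[1,13,102] → X
    (1,1)@(3, 3): e=[35,-9,90] → .
    (0,2)@(1, 5): e=[-15,37,94] → .
    (1,2)@(3, 5): e=[19,15,82] → X
    (2,2)@(5, 5): e=[53,-7,70] → .
    (1,3)@(3, 7): e=[3,39,74] → X
    (2,3)@(5, 7): e=[37,17,62] → X
    (3,3)@(7, 7): e=[71,-5,50] → .
    (1,4)@(3, 9): e=[-13,63,66] → .
    (2,4)@(5, 9): e=[21,41,54] → X
    (3,4)@(7, 9): e=[55,19,42] → X
    (4,4)@(9, 9): e=[89,-3,30] → .
  covered (14 px):
    . . . . . . . . . . . .
    X . . . . . . . . . . .
    . X . . . . . . . . . .
    . X X . . . . . . . . .
    . . X X . . . . . . . .
    . . X X X . . . . . . .
    . . . X X X . . . . . .
    . . . X X . . . . . . .
    . . . . . . . . . . . .
    . . . . . . . . . . . .

Final: [12,18,42]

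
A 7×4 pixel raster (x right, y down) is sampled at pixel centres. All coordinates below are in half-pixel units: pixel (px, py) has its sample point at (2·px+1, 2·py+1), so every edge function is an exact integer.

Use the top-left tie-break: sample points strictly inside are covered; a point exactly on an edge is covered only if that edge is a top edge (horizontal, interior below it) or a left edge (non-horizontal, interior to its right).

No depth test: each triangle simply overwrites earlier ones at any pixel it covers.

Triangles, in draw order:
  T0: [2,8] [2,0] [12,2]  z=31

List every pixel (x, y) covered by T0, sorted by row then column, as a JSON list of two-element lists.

T0:
  2·area = 80
  edge (2, 8)→(2, 0): d=(0,-8) top-left  bias=+0
  edge (2, 0)→(12, 2): d=(10,2) right/bottom  bias=-1
  edge (12, 2)→(2, 8): d=(-10,6) right/bottom  bias=-1
    (1,0)@(3, 1): e=[8,8,64] → █
    (2,0)@(5, 1): e=[24,4,52] → █
    (3,0)@(7, 1): e=[40,0,40] → ·  [on edge]
    (1,1)@(3, 3): e=[8,28,44] → █
    (3,1)@(7, 3): e=[40,20,20] → █
    (4,1)@(9, 3): e=[56,16,8] → █
    (5,1)@(11, 3): e=[72,12,-4] → ·
    (1,2)@(3, 5): e=[8,48,24] → █
    (3,2)@(7, 5): e=[40,40,0] → ·  [on edge]
    (4,2)@(9, 5): e=[56,36,-12] → ·
    (1,3)@(3, 7): e=[8,68,4] → █
    (2,3)@(5, 7): e=[24,64,-8] → ·
  covered (9 px):
    · █ █ · · · ·
    · █ █ █ █ · ·
    · █ █ · · · ·
    · █ · · · · ·

Final: [[1,0],[2,0],[1,1],[2,1],[3,1],[4,1],[1,2],[2,2],[1,3]]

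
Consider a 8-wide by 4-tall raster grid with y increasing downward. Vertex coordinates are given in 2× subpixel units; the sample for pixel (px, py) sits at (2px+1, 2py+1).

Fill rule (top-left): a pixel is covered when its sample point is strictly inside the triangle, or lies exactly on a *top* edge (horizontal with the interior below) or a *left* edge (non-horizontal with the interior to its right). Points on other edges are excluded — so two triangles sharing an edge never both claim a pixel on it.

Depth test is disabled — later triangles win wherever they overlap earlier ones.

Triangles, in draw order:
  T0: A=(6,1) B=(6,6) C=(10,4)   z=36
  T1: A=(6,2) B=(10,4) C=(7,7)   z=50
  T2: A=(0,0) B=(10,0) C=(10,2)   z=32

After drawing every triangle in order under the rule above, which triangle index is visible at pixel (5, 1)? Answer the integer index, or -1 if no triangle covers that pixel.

T0:
  2·area = 20  (B↔C swapped to make it positive)
  edge (6, 1)→(10, 4): d=(4,3) right/bottom  bias=-1
  edge (10, 4)→(6, 6): d=(-4,2) right/bottom  bias=-1
  edge (6, 6)→(6, 1): d=(0,-5) top-left  bias=+0
    (3,1)@(7, 3): e=[5,10,5] → #
    (4,1)@(9, 3): e=[-1,6,15] → ·
    (3,2)@(7, 5): e=[13,2,5] → #
    (4,2)@(9, 5): e=[7,-2,15] → ·
    (3,3)@(7, 7): e=[21,-6,5] → ·
  covered (2 px):
    · · · · · · · ·
    · · · # · · · ·
    · · · # · · · ·
    · · · · · · · ·
T1:
  2·area = 18
  edge (6, 2)→(10, 4): d=(4,2) right/bottom  bias=-1
  edge (10, 4)→(7, 7): d=(-3,3) right/bottom  bias=-1
  edge (7, 7)→(6, 2): d=(-1,-5) top-left  bias=+0
    (6,0)@(13, 1): e=[-18,0,36] → ·  [on edge]
    (3,1)@(7, 3): e=[2,12,4] → #
    (4,1)@(9, 3): e=[-2,6,14] → ·
    (5,1)@(11, 3): e=[-6,0,24] → ·  [on edge]
    (3,2)@(7, 5): e=[10,6,2] → #
    (4,2)@(9, 5): e=[6,0,12] → ·  [on edge]
    (3,3)@(7, 7): e=[18,0,0] → ·  [on edge]
  covered (2 px):
    · · · · · · · ·
    · · · # · · · ·
    · · · # · · · ·
    · · · · · · · ·
T2:
  2·area = 20
  edge (0, 0)→(10, 0): d=(10,0) top-left  bias=+0
  edge (10, 0)→(10, 2): d=(0,2) right/bottom  bias=-1
  edge (10, 2)→(0, 0): d=(-10,-2) top-left  bias=+0
    (2,0)@(5, 1): e=[10,10,0] → #  [on edge]
    (3,0)@(7, 1): e=[10,6,4] → #
    (4,0)@(9, 1): e=[10,2,8] → #
    (5,0)@(11, 1): e=[10,-2,12] → ·
    (2,1)@(5, 3): e=[30,10,-20] → ·
    (3,1)@(7, 3): e=[30,6,-16] → ·
    (4,1)@(9, 3): e=[30,2,-12] → ·
    (7,1)@(15, 3): e=[30,-10,0] → ·  [on edge]
  covered (3 px):
    · · # # # · · ·
    · · · · · · · ·
    · · · · · · · ·
    · · · · · · · ·

Z-buffer (winner per pixel, '.' = empty):
  . . 2 2 2 . . .
  . . . 1 . . . .
  . . . 1 . . . .
  . . . . . . . .

Result: -1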